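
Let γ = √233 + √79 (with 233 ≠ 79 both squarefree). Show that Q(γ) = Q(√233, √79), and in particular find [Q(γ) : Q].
[Q(γ) : Q] = 4 (equivalently, Q(γ) = Q(√233, √79))

Obviously Q(γ) ⊆ Q(√233, √79), and [Q(√233, √79):Q] = 4 (since 233, 79 are distinct squarefree integers > 1 with 18407 not a perfect square). To show equality we compute the minimal polynomial of γ. From γ = √233 + √79: γ^2 = 233 + 2√(18407) + 79 = 312 + 2√(18407), so γ^2 - 312 = 2√(18407); squaring, (γ^2 - 312)^2 = 4·18407, i.e. γ^4 - 624γ^2 + 97344 - 73628 = 0, i.e. γ^4 - 624γ^2 + 23716 = 0. So γ is a root of x^4 - 624x^2 + 23716. This polynomial is irreducible over Q: it has no rational root (each ±√233 ± √79 is irrational), and any factorization into two quadratics over Q would force √(18407) ∈ Q (pairing opposite roots) or √233, √79 ∈ Q (other pairings), all impossible. Hence [Q(γ):Q] = 4 = [Q(√233, √79):Q], so Q(γ) = Q(√233, √79).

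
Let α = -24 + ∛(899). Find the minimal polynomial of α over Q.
m_α(x) = x^3 + 72x^2 + 1728x + 12925

Set β = α + 24 = ∛(899), so β^3 = 899. Then (α + 24)^3 - 899 = 0, i.e. α is a root of g(x) = (x + 24)^3 - 899 = x^3 + 72x^2 + 1728x + 12925. Since g(x) = h(x + 24) where h(x) = x^3 - 899, and h is irreducible over Q (because 899 is not a perfect cube, so h has no rational root, and a monic cubic with no rational root is irreducible), g is also irreducible (irreducibility is preserved under the substitution x → x + 24). Hence m_α(x) = x^3 + 72x^2 + 1728x + 12925.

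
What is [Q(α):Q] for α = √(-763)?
[Q(α):Q] = 2

[Q(α):Q] equals the degree of the minimal polynomial of α. Here α^2 = -763 and x^2 + 763 is irreducible (d = -763 is squarefree, ≠ 1, hence not a square), so deg(m_α) = 2. Thus [Q(α):Q] = 2.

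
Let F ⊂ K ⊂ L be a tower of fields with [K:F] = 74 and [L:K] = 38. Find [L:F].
[L:F] = 2812

The tower law says that for any tower of field extensions F ⊂ K ⊂ L with finite degrees, [L:F] = [L:K] · [K:F]. Here this gives [L:F] = 38 · 74 = 2812.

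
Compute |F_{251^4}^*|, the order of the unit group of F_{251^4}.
|F_{251^4}^*| = 3969126000

F_{251^4} has 251^4 = 3969126001 elements; its multiplicative group consists of all nonzero elements, so |F_{251^4}^*| = 3969126001 - 1 = 3969126000. (It is cyclic since any finite subgroup of the multiplicative group of a field is cyclic.)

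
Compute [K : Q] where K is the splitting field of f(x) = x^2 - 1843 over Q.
[K : Q] = 2

f(x) = x^2 - 1843 factors as (x - √1843)(x + √1843). The splitting field is K = Q(√1843). Since 1843 is squarefree and > 1, it is not a perfect square, so x^2 - 1843 is irreducible over Q and [Q(√1843) : Q] = 2. Hence [K : Q] = 2.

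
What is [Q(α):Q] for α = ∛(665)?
[Q(α):Q] = 3

The minimal polynomial of α is x^3 - 665, irreducible over Q since 665 is not a perfect cube (so x^3 - 665 has no rational root). Hence [Q(α):Q] = deg(m_α) = 3.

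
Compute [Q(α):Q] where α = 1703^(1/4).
[Q(α):Q] = 4

α is a root of x^4 - 1703. By Eisenstein's criterion at the prime p = 13 (which divides the constant term 1703 but p^2 = 169 does not, since 1703 is squarefree), x^4 - 1703 is irreducible over Q. Hence [Q(α):Q] = 4.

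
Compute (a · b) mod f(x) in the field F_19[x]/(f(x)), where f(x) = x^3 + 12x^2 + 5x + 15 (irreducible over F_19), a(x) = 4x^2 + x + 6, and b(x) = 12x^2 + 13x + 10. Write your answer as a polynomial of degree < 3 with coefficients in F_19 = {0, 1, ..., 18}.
a · b ≡ 6x^2 + 9x + 7 (mod f(x))

Multiply in F_19[x]: a(x)·b(x) = (4x^2 + x + 6)·(12x^2 + 13x + 10) = 10x^4 + 7x^3 + 11x^2 + 12x + 3. This has degree ≥ 3, so divide by f(x) over F_19: 10x^4 + 7x^3 + 11x^2 + 12x + 3 = (10x + 1)·(x^3 + 12x^2 + 5x + 15) + (6x^2 + 9x + 7). Hence a·b ≡ 6x^2 + 9x + 7 (mod f). (F_19[x]/(f) is a field with 19^3 = 6859 elements since f is irreducible of degree 3.)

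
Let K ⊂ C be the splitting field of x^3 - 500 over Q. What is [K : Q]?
[K : Q] = 6

The roots of x^3 - 500 are ∛500, ω∛500, ω^2∛500 where ω = e^(2πi/3) is a primitive cube root of unity, so K = Q(∛500, ω). Now [Q(∛500):Q] = 3 (since 500 is not a perfect cube, x^3 - 500 is irreducible) and [Q(ω):Q] = 2. Both 2 and 3 divide [K:Q], and [K:Q] ≤ 3·2 = 6, so [K:Q] = 6. (Equivalently: Q(∛500) ⊂ R but ω ∉ R, so [K : Q(∛500)] = 2.)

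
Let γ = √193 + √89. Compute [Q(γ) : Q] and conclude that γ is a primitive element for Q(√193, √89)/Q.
[Q(γ) : Q] = 4 (equivalently, Q(γ) = Q(√193, √89))

Obviously Q(γ) ⊆ Q(√193, √89), and [Q(√193, √89):Q] = 4 (since 193, 89 are distinct squarefree integers > 1 with 17177 not a perfect square). To show equality we compute the minimal polynomial of γ. From γ = √193 + √89: γ^2 = 193 + 2√(17177) + 89 = 282 + 2√(17177), so γ^2 - 282 = 2√(17177); squaring, (γ^2 - 282)^2 = 4·17177, i.e. γ^4 - 564γ^2 + 79524 - 68708 = 0, i.e. γ^4 - 564γ^2 + 10816 = 0. So γ is a root of x^4 - 564x^2 + 10816. This polynomial is irreducible over Q: it has no rational root (each ±√193 ± √89 is irrational), and any factorization into two quadratics over Q would force √(17177) ∈ Q (pairing opposite roots) or √193, √89 ∈ Q (other pairings), all impossible. Hence [Q(γ):Q] = 4 = [Q(√193, √89):Q], so Q(γ) = Q(√193, √89).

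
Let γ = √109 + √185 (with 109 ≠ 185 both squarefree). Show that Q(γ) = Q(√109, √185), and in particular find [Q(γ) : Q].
[Q(γ) : Q] = 4 (equivalently, Q(γ) = Q(√109, √185))

Obviously Q(γ) ⊆ Q(√109, √185), and [Q(√109, √185):Q] = 4 (since 109, 185 are distinct squarefree integers > 1 with 20165 not a perfect square). To show equality we compute the minimal polynomial of γ. From γ = √109 + √185: γ^2 = 109 + 2√(20165) + 185 = 294 + 2√(20165), so γ^2 - 294 = 2√(20165); squaring, (γ^2 - 294)^2 = 4·20165, i.e. γ^4 - 588γ^2 + 86436 - 80660 = 0, i.e. γ^4 - 588γ^2 + 5776 = 0. So γ is a root of x^4 - 588x^2 + 5776. This polynomial is irreducible over Q: it has no rational root (each ±√109 ± √185 is irrational), and any factorization into two quadratics over Q would force √(20165) ∈ Q (pairing opposite roots) or √109, √185 ∈ Q (other pairings), all impossible. Hence [Q(γ):Q] = 4 = [Q(√109, √185):Q], so Q(γ) = Q(√109, √185).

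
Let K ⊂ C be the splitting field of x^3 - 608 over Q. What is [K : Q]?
[K : Q] = 6

The roots of x^3 - 608 are ∛608, ω∛608, ω^2∛608 where ω = e^(2πi/3) is a primitive cube root of unity, so K = Q(∛608, ω). Now [Q(∛608):Q] = 3 (since 608 is not a perfect cube, x^3 - 608 is irreducible) and [Q(ω):Q] = 2. Both 2 and 3 divide [K:Q], and [K:Q] ≤ 3·2 = 6, so [K:Q] = 6. (Equivalently: Q(∛608) ⊂ R but ω ∉ R, so [K : Q(∛608)] = 2.)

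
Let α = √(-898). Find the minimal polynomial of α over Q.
m_α(x) = x^2 + 898

α satisfies α^2 + 898 = 0, so x^2 + 898 annihilates α. Since d = -898 is squarefree and ≠ 1, it is not a perfect square in Q, so x^2 + 898 has no rational root and is therefore irreducible over Q (a degree-2 polynomial over a field is irreducible iff it has no root). Hence m_α(x) = x^2 + 898.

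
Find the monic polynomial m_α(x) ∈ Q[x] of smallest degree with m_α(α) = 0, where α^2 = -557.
m_α(x) = x^2 + 557

α satisfies α^2 + 557 = 0, so x^2 + 557 annihilates α. Since d = -557 is squarefree and ≠ 1, it is not a perfect square in Q, so x^2 + 557 has no rational root and is therefore irreducible over Q (a degree-2 polynomial over a field is irreducible iff it has no root). Hence m_α(x) = x^2 + 557.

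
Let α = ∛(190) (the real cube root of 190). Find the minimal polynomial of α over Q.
m_α(x) = x^3 - 190

α satisfies α^3 = 190, so x^3 - 190 annihilates α. By the rational root test, a rational root p/q (in lowest terms) of x^3 - 190 would satisfy p^3 = 190 q^3, forcing q = 1 and p^3 = 190; but 190 is not a perfect cube, contradiction. A monic cubic over Q with no rational root is irreducible (any nontrivial factorization would include a linear factor). Hence x^3 - 190 is the minimal polynomial of α, and in particular [Q(α):Q] = 3.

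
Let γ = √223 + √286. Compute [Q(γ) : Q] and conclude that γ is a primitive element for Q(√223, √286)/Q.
[Q(γ) : Q] = 4 (equivalently, Q(γ) = Q(√223, √286))

Obviously Q(γ) ⊆ Q(√223, √286), and [Q(√223, √286):Q] = 4 (since 223, 286 are distinct squarefree integers > 1 with 63778 not a perfect square). To show equality we compute the minimal polynomial of γ. From γ = √223 + √286: γ^2 = 223 + 2√(63778) + 286 = 509 + 2√(63778), so γ^2 - 509 = 2√(63778); squaring, (γ^2 - 509)^2 = 4·63778, i.e. γ^4 - 1018γ^2 + 259081 - 255112 = 0, i.e. γ^4 - 1018γ^2 + 3969 = 0. So γ is a root of x^4 - 1018x^2 + 3969. This polynomial is irreducible over Q: it has no rational root (each ±√223 ± √286 is irrational), and any factorization into two quadratics over Q would force √(63778) ∈ Q (pairing opposite roots) or √223, √286 ∈ Q (other pairings), all impossible. Hence [Q(γ):Q] = 4 = [Q(√223, √286):Q], so Q(γ) = Q(√223, √286).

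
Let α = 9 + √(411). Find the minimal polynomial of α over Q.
m_α(x) = x^2 - 18x - 330

From α - 9 = √(411), squaring gives (α - 9)^2 = 411, i.e. α^2 - 18α + 81 = 411, so α^2 - 18α - 330 = 0. The discriminant of x^2 - 18x - 330 is (-18)^2 - 4·(-330) = 324 + 1320 = 1644, and 4·(411) is not a perfect square in Q since 411 is squarefree and ≠ 1. Hence x^2 - 18x - 330 is irreducible over Q and is the minimal polynomial of α.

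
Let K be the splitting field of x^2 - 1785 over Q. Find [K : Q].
[K : Q] = 2

f(x) = x^2 - 1785 factors as (x - √1785)(x + √1785). The splitting field is K = Q(√1785). Since 1785 is squarefree and > 1, it is not a perfect square, so x^2 - 1785 is irreducible over Q and [Q(√1785) : Q] = 2. Hence [K : Q] = 2.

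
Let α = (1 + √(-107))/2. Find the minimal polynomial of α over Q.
m_α(x) = x^2 - x + 27

From 2α - 1 = √(-107), squaring gives (2α - 1)^2 = -107, i.e. 4α^2 - 4α + 1 = -107, so α^2 - α + (1 + 107)/4 = 0. Since -107 ≡ 1 (mod 4), (1 + 107)/4 = 27 ∈ Z. The polynomial x^2 - x + 27 has discriminant 1 - 4·(27) = -107, which is not a perfect square in Q (d = -107 is squarefree and ≠ 1), so x^2 - x + 27 is irreducible over Q. It is the minimal polynomial of α.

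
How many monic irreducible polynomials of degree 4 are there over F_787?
There are 95904334698 monic irreducible polynomials of degree 4 over F_787

Each element of F_{787^4} that lies in no proper subfield is a root of exactly one monic irreducible of degree 4 over F_787, and each such polynomial has 4 distinct roots in F_{787^4}. By Möbius inversion the count is N_787(4) = (1/4) Σ_{d|4} μ(4/d) · 787^d = (1/4)(μ(4)·787^1 + μ(2)·787^2 + μ(1)·787^4) = 383617338792/4 = 95904334698.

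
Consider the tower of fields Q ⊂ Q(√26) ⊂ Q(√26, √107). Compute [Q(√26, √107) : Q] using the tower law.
[Q(√26, √107) : Q] = 4

[Q(√26):Q] = 2 (min poly x^2 - 26, irreducible since 26 is squarefree > 1). For the top step, suppose √107 ∈ Q(√26), say √107 = c + d√26 with c, d ∈ Q. Squaring: 107 = c^2 + 26d^2 + 2cd√26. Since √26 ∉ Q this forces 2cd = 0. If d = 0 then √107 = c ∈ Q, contradicting 107 squarefree > 1. If c = 0 then 107 = 26d^2, so 26·107 = (26d)^2 is a perfect square in Q — but 26·107 = 2782 is not a perfect square (since 26 and 107 are distinct squarefree integers). Contradiction. Hence √107 ∉ Q(√26), so x^2 - 107 stays irreducible over Q(√26) and [Q(√26, √107) : Q(√26)] = 2. By the tower law, [Q(√26, √107) : Q] = 2 · 2 = 4.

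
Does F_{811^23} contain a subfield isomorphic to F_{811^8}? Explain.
No: F_{811^8} is not a subfield of F_{811^23}

F_{p^m} embeds in F_{p^n} iff m | n. Here 8 ∤ 23 (since 23 = 2·8 + 7 with remainder 7 ≠ 0), so F_{811^8} is not a subfield of F_{811^23}. Equivalently: if it were, the tower law would give 8 = [F_{811^8}:F_811] dividing [F_{811^23}:F_811] = 23, contradiction.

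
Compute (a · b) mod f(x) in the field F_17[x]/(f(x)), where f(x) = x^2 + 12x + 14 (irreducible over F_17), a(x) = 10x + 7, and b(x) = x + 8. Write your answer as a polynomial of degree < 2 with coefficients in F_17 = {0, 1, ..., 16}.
a · b ≡ x + 1 (mod f(x))

Multiply in F_17[x]: a(x)·b(x) = (10x + 7)·(x + 8) = 10x^2 + 2x + 5. This has degree ≥ 2, so divide by f(x) over F_17: 10x^2 + 2x + 5 = (10)·(x^2 + 12x + 14) + (x + 1). Hence a·b ≡ x + 1 (mod f). (F_17[x]/(f) is a field with 17^2 = 289 elements since f is irreducible of degree 2.)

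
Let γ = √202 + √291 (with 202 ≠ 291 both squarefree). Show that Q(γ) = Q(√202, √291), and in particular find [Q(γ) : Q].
[Q(γ) : Q] = 4 (equivalently, Q(γ) = Q(√202, √291))

Obviously Q(γ) ⊆ Q(√202, √291), and [Q(√202, √291):Q] = 4 (since 202, 291 are distinct squarefree integers > 1 with 58782 not a perfect square). To show equality we compute the minimal polynomial of γ. From γ = √202 + √291: γ^2 = 202 + 2√(58782) + 291 = 493 + 2√(58782), so γ^2 - 493 = 2√(58782); squaring, (γ^2 - 493)^2 = 4·58782, i.e. γ^4 - 986γ^2 + 243049 - 235128 = 0, i.e. γ^4 - 986γ^2 + 7921 = 0. So γ is a root of x^4 - 986x^2 + 7921. This polynomial is irreducible over Q: it has no rational root (each ±√202 ± √291 is irrational), and any factorization into two quadratics over Q would force √(58782) ∈ Q (pairing opposite roots) or √202, √291 ∈ Q (other pairings), all impossible. Hence [Q(γ):Q] = 4 = [Q(√202, √291):Q], so Q(γ) = Q(√202, √291).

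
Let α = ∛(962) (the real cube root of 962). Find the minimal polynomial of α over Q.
m_α(x) = x^3 - 962

α satisfies α^3 = 962, so x^3 - 962 annihilates α. By the rational root test, a rational root p/q (in lowest terms) of x^3 - 962 would satisfy p^3 = 962 q^3, forcing q = 1 and p^3 = 962; but 962 is not a perfect cube, contradiction. A monic cubic over Q with no rational root is irreducible (any nontrivial factorization would include a linear factor). Hence x^3 - 962 is the minimal polynomial of α, and in particular [Q(α):Q] = 3.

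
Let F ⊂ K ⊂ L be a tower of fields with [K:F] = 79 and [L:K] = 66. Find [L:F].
[L:F] = 5214

The tower law says that for any tower of field extensions F ⊂ K ⊂ L with finite degrees, [L:F] = [L:K] · [K:F]. Here this gives [L:F] = 66 · 79 = 5214.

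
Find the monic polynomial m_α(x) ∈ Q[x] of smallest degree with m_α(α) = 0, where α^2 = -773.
m_α(x) = x^2 + 773

α satisfies α^2 + 773 = 0, so x^2 + 773 annihilates α. Since d = -773 is squarefree and ≠ 1, it is not a perfect square in Q, so x^2 + 773 has no rational root and is therefore irreducible over Q (a degree-2 polynomial over a field is irreducible iff it has no root). Hence m_α(x) = x^2 + 773.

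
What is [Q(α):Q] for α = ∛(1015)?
[Q(α):Q] = 3

The minimal polynomial of α is x^3 - 1015, irreducible over Q since 1015 is not a perfect cube (so x^3 - 1015 has no rational root). Hence [Q(α):Q] = deg(m_α) = 3.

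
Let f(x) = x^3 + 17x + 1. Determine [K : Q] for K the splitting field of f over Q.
[K : Q] = 6

By the rational root test, any rational root of the monic integer polynomial f(x) = x^3 + 17x + 1 must be an integer dividing the constant term 1, i.e. one of ±{1}. Evaluating: f(1) = 19, f(-1) = -17; none is 0, so f has no rational root and is therefore irreducible over Q (a cubic with no linear factor over a field is irreducible). For an irreducible cubic, the Galois group is A_3 or S_3 according as the discriminant disc(f) = -4a^3 - 27b^2 = -4·(17)^3 - 27·(1)^2 = -19679 is or is not a square in Q. Here disc(f) = -19679 is not a perfect square in Q, so the Galois group of f over Q is not contained in A_3 and must be all of S_3. The splitting field has degree |S_3| = 6 over Q, so [K : Q] = 6.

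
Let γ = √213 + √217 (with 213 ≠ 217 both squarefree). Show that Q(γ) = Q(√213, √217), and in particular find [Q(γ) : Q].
[Q(γ) : Q] = 4 (equivalently, Q(γ) = Q(√213, √217))

Obviously Q(γ) ⊆ Q(√213, √217), and [Q(√213, √217):Q] = 4 (since 213, 217 are distinct squarefree integers > 1 with 46221 not a perfect square). To show equality we compute the minimal polynomial of γ. From γ = √213 + √217: γ^2 = 213 + 2√(46221) + 217 = 430 + 2√(46221), so γ^2 - 430 = 2√(46221); squaring, (γ^2 - 430)^2 = 4·46221, i.e. γ^4 - 860γ^2 + 184900 - 184884 = 0, i.e. γ^4 - 860γ^2 + 16 = 0. So γ is a root of x^4 - 860x^2 + 16. This polynomial is irreducible over Q: it has no rational root (each ±√213 ± √217 is irrational), and any factorization into two quadratics over Q would force √(46221) ∈ Q (pairing opposite roots) or √213, √217 ∈ Q (other pairings), all impossible. Hence [Q(γ):Q] = 4 = [Q(√213, √217):Q], so Q(γ) = Q(√213, √217).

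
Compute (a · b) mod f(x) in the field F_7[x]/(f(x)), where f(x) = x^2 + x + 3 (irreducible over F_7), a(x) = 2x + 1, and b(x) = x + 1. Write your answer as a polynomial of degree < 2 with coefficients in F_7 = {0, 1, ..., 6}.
a · b ≡ x + 2 (mod f(x))

Multiply in F_7[x]: a(x)·b(x) = (2x + 1)·(x + 1) = 2x^2 + 3x + 1. This has degree ≥ 2, so divide by f(x) over F_7: 2x^2 + 3x + 1 = (2)·(x^2 + x + 3) + (x + 2). Hence a·b ≡ x + 2 (mod f). (F_7[x]/(f) is a field with 7^2 = 49 elements since f is irreducible of degree 2.)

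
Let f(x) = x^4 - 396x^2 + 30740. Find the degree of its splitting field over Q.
[K : Q] = 4

Solving the quadratic in x^2: x^2 = (396 ± √(396^2 - 4·30740))/2 = (396 ± √33856)/2 = (396 ± 184)/2, giving x^2 = 290 or x^2 = 106. So f(x) = (x^2 - 290)(x^2 - 106) and the roots of f are ±√290, ±√106. Hence the splitting field is K = Q(√290, √106). Since 290 and 106 are distinct squarefree integers > 1, their product 30740 is not a perfect square, so √106 ∉ Q(√290). By the tower law [K:Q] = [Q(√290,√106):Q(√290)] · [Q(√290):Q] = 2 · 2 = 4.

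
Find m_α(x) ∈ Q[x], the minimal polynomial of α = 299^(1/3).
m_α(x) = x^3 - 299

α satisfies α^3 = 299, so x^3 - 299 annihilates α. By the rational root test, a rational root p/q (in lowest terms) of x^3 - 299 would satisfy p^3 = 299 q^3, forcing q = 1 and p^3 = 299; but 299 is not a perfect cube, contradiction. A monic cubic over Q with no rational root is irreducible (any nontrivial factorization would include a linear factor). Hence x^3 - 299 is the minimal polynomial of α, and in particular [Q(α):Q] = 3.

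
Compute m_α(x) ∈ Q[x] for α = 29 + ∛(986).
m_α(x) = x^3 - 87x^2 + 2523x - 25375

Set β = α - 29 = ∛(986), so β^3 = 986. Then (α - 29)^3 - 986 = 0, i.e. α is a root of g(x) = (x - 29)^3 - 986 = x^3 - 87x^2 + 2523x - 25375. Since g(x) = h(x - 29) where h(x) = x^3 - 986, and h is irreducible over Q (because 986 is not a perfect cube, so h has no rational root, and a monic cubic with no rational root is irreducible), g is also irreducible (irreducibility is preserved under the substitution x → x - 29). Hence m_α(x) = x^3 - 87x^2 + 2523x - 25375.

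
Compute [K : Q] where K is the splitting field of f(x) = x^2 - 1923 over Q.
[K : Q] = 2

f(x) = x^2 - 1923 factors as (x - √1923)(x + √1923). The splitting field is K = Q(√1923). Since 1923 is squarefree and > 1, it is not a perfect square, so x^2 - 1923 is irreducible over Q and [Q(√1923) : Q] = 2. Hence [K : Q] = 2.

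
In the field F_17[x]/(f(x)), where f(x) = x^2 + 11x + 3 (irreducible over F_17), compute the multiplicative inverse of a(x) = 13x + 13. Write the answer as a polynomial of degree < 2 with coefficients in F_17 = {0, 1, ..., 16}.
a(x)^(-1) ≡ 3x + 13 (mod f(x))

Since f is irreducible over F_17, F_17[x]/(f) is a field and a(x) ≠ 0 has an inverse. Apply the extended Euclidean algorithm to f(x) and a(x) in F_17[x]: f(x) = (4x + 6)·a(x) + (10). The last nonzero remainder is the constant 10 = gcd(f, a) in F_17. Back-substituting through the division chain expresses 10 = s(x)·a(x) + t(x)·f(x) with s(x) ≡ 13x + 11 (mod f), so (13x + 11)·a(x) ≡ 10 (mod f). Multiplying by 10^(-1) ≡ 12 in F_17 gives a(x)^(-1) ≡ 12·(13x + 11) ≡ 3x + 13 (mod f). Check: (13x + 13)·(3x + 13) = 5x^2 + 4x + 16 ≡ 1 (mod x^2 + 11x + 3).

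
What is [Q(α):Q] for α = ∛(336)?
[Q(α):Q] = 3

The minimal polynomial of α is x^3 - 336, irreducible over Q since 336 is not a perfect cube (so x^3 - 336 has no rational root). Hence [Q(α):Q] = deg(m_α) = 3.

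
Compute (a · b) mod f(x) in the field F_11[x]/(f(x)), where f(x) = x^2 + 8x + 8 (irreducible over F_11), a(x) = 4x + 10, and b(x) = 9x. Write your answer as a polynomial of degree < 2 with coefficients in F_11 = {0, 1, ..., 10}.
a · b ≡ 9 (mod f(x))

Multiply in F_11[x]: a(x)·b(x) = (4x + 10)·(9x) = 3x^2 + 2x. This has degree ≥ 2, so divide by f(x) over F_11: 3x^2 + 2x = (3)·(x^2 + 8x + 8) + (9). Hence a·b ≡ 9 (mod f). (F_11[x]/(f) is a field with 11^2 = 121 elements since f is irreducible of degree 2.)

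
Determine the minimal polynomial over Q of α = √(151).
m_α(x) = x^2 - 151

α satisfies α^2 - 151 = 0, so x^2 - 151 annihilates α. Since d = 151 is squarefree and ≠ 1, it is not a perfect square in Q, so x^2 - 151 has no rational root and is therefore irreducible over Q (a degree-2 polynomial over a field is irreducible iff it has no root). Hence m_α(x) = x^2 - 151.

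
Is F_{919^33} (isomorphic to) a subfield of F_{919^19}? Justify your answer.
No: F_{919^33} is not a subfield of F_{919^19}

F_{p^m} embeds in F_{p^n} iff m | n. Here 33 ∤ 19 (since 19 = 0·33 + 19 with remainder 19 ≠ 0), so F_{919^33} is not a subfield of F_{919^19}. Equivalently: if it were, the tower law would give 33 = [F_{919^33}:F_919] dividing [F_{919^19}:F_919] = 19, contradiction.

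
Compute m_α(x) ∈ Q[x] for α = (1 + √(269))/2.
m_α(x) = x^2 - x - 67

From 2α - 1 = √(269), squaring gives (2α - 1)^2 = 269, i.e. 4α^2 - 4α + 1 = 269, so α^2 - α + (1 - 269)/4 = 0. Since 269 ≡ 1 (mod 4), (1 - 269)/4 = -67 ∈ Z. The polynomial x^2 - x - 67 has discriminant 1 - 4·(-67) = 269, which is not a perfect square in Q (d = 269 is squarefree and ≠ 1), so x^2 - x - 67 is irreducible over Q. It is the minimal polynomial of α.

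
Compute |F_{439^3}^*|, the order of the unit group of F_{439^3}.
|F_{439^3}^*| = 84604518

F_{439^3} has 439^3 = 84604519 elements; its multiplicative group consists of all nonzero elements, so |F_{439^3}^*| = 84604519 - 1 = 84604518. (It is cyclic since any finite subgroup of the multiplicative group of a field is cyclic.)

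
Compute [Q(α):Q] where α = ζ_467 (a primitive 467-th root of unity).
[Q(α):Q] = 466

The minimal polynomial of ζ_467 over Q is the 467-th cyclotomic polynomial Φ_467(x), which is irreducible over Q and has degree φ(467) = 466. Hence [Q(α):Q] = φ(467) = 466.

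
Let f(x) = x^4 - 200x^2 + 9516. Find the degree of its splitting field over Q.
[K : Q] = 4

Solving the quadratic in x^2: x^2 = (200 ± √(200^2 - 4·9516))/2 = (200 ± √1936)/2 = (200 ± 44)/2, giving x^2 = 78 or x^2 = 122. So f(x) = (x^2 - 78)(x^2 - 122) and the roots of f are ±√78, ±√122. Hence the splitting field is K = Q(√78, √122). Since 78 and 122 are distinct squarefree integers > 1, their product 9516 is not a perfect square, so √122 ∉ Q(√78). By the tower law [K:Q] = [Q(√78,√122):Q(√78)] · [Q(√78):Q] = 2 · 2 = 4.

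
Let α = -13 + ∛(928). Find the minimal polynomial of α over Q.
m_α(x) = x^3 + 39x^2 + 507x + 1269

Set β = α + 13 = ∛(928), so β^3 = 928. Then (α + 13)^3 - 928 = 0, i.e. α is a root of g(x) = (x + 13)^3 - 928 = x^3 + 39x^2 + 507x + 1269. Since g(x) = h(x + 13) where h(x) = x^3 - 928, and h is irreducible over Q (because 928 is not a perfect cube, so h has no rational root, and a monic cubic with no rational root is irreducible), g is also irreducible (irreducibility is preserved under the substitution x → x + 13). Hence m_α(x) = x^3 + 39x^2 + 507x + 1269.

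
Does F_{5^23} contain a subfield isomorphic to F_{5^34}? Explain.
No: F_{5^34} is not a subfield of F_{5^23}

F_{p^m} embeds in F_{p^n} iff m | n. Here 34 ∤ 23 (since 23 = 0·34 + 23 with remainder 23 ≠ 0), so F_{5^34} is not a subfield of F_{5^23}. Equivalently: if it were, the tower law would give 34 = [F_{5^34}:F_5] dividing [F_{5^23}:F_5] = 23, contradiction.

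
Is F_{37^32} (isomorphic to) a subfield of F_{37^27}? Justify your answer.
No: F_{37^32} is not a subfield of F_{37^27}

F_{p^m} embeds in F_{p^n} iff m | n. Here 32 ∤ 27 (since 27 = 0·32 + 27 with remainder 27 ≠ 0), so F_{37^32} is not a subfield of F_{37^27}. Equivalently: if it were, the tower law would give 32 = [F_{37^32}:F_37] dividing [F_{37^27}:F_37] = 27, contradiction.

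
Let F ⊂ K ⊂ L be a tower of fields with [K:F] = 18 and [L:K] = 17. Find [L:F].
[L:F] = 306

The tower law says that for any tower of field extensions F ⊂ K ⊂ L with finite degrees, [L:F] = [L:K] · [K:F]. Here this gives [L:F] = 17 · 18 = 306.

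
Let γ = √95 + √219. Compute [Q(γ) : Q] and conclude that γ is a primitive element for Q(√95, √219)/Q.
[Q(γ) : Q] = 4 (equivalently, Q(γ) = Q(√95, √219))

Obviously Q(γ) ⊆ Q(√95, √219), and [Q(√95, √219):Q] = 4 (since 95, 219 are distinct squarefree integers > 1 with 20805 not a perfect square). To show equality we compute the minimal polynomial of γ. From γ = √95 + √219: γ^2 = 95 + 2√(20805) + 219 = 314 + 2√(20805), so γ^2 - 314 = 2√(20805); squaring, (γ^2 - 314)^2 = 4·20805, i.e. γ^4 - 628γ^2 + 98596 - 83220 = 0, i.e. γ^4 - 628γ^2 + 15376 = 0. So γ is a root of x^4 - 628x^2 + 15376. This polynomial is irreducible over Q: it has no rational root (each ±√95 ± √219 is irrational), and any factorization into two quadratics over Q would force √(20805) ∈ Q (pairing opposite roots) or √95, √219 ∈ Q (other pairings), all impossible. Hence [Q(γ):Q] = 4 = [Q(√95, √219):Q], so Q(γ) = Q(√95, √219).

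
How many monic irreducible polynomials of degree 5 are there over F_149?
There are 14687955120 monic irreducible polynomials of degree 5 over F_149

Each element of F_{149^5} that lies in no proper subfield is a root of exactly one monic irreducible of degree 5 over F_149, and each such polynomial has 5 distinct roots in F_{149^5}. By Möbius inversion the count is N_149(5) = (1/5) Σ_{d|5} μ(5/d) · 149^d = (1/5)(μ(5)·149^1 + μ(1)·149^5) = 73439775600/5 = 14687955120.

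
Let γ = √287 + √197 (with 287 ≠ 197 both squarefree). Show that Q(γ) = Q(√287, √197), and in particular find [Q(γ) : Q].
[Q(γ) : Q] = 4 (equivalently, Q(γ) = Q(√287, √197))

Obviously Q(γ) ⊆ Q(√287, √197), and [Q(√287, √197):Q] = 4 (since 287, 197 are distinct squarefree integers > 1 with 56539 not a perfect square). To show equality we compute the minimal polynomial of γ. From γ = √287 + √197: γ^2 = 287 + 2√(56539) + 197 = 484 + 2√(56539), so γ^2 - 484 = 2√(56539); squaring, (γ^2 - 484)^2 = 4·56539, i.e. γ^4 - 968γ^2 + 234256 - 226156 = 0, i.e. γ^4 - 968γ^2 + 8100 = 0. So γ is a root of x^4 - 968x^2 + 8100. This polynomial is irreducible over Q: it has no rational root (each ±√287 ± √197 is irrational), and any factorization into two quadratics over Q would force √(56539) ∈ Q (pairing opposite roots) or √287, √197 ∈ Q (other pairings), all impossible. Hence [Q(γ):Q] = 4 = [Q(√287, √197):Q], so Q(γ) = Q(√287, √197).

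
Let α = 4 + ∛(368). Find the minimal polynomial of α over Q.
m_α(x) = x^3 - 12x^2 + 48x - 432

Set β = α - 4 = ∛(368), so β^3 = 368. Then (α - 4)^3 - 368 = 0, i.e. α is a root of g(x) = (x - 4)^3 - 368 = x^3 - 12x^2 + 48x - 432. Since g(x) = h(x - 4) where h(x) = x^3 - 368, and h is irreducible over Q (because 368 is not a perfect cube, so h has no rational root, and a monic cubic with no rational root is irreducible), g is also irreducible (irreducibility is preserved under the substitution x → x - 4). Hence m_α(x) = x^3 - 12x^2 + 48x - 432.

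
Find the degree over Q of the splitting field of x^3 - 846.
[K : Q] = 6

The roots of x^3 - 846 are ∛846, ω∛846, ω^2∛846 where ω = e^(2πi/3) is a primitive cube root of unity, so K = Q(∛846, ω). Now [Q(∛846):Q] = 3 (since 846 is not a perfect cube, x^3 - 846 is irreducible) and [Q(ω):Q] = 2. Both 2 and 3 divide [K:Q], and [K:Q] ≤ 3·2 = 6, so [K:Q] = 6. (Equivalently: Q(∛846) ⊂ R but ω ∉ R, so [K : Q(∛846)] = 2.)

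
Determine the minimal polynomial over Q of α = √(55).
m_α(x) = x^2 - 55

α satisfies α^2 - 55 = 0, so x^2 - 55 annihilates α. Since d = 55 is squarefree and ≠ 1, it is not a perfect square in Q, so x^2 - 55 has no rational root and is therefore irreducible over Q (a degree-2 polynomial over a field is irreducible iff it has no root). Hence m_α(x) = x^2 - 55.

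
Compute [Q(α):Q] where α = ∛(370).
[Q(α):Q] = 3

The minimal polynomial of α is x^3 - 370, irreducible over Q since 370 is not a perfect cube (so x^3 - 370 has no rational root). Hence [Q(α):Q] = deg(m_α) = 3.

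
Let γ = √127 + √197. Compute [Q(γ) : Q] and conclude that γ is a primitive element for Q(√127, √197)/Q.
[Q(γ) : Q] = 4 (equivalently, Q(γ) = Q(√127, √197))

Obviously Q(γ) ⊆ Q(√127, √197), and [Q(√127, √197):Q] = 4 (since 127, 197 are distinct squarefree integers > 1 with 25019 not a perfect square). To show equality we compute the minimal polynomial of γ. From γ = √127 + √197: γ^2 = 127 + 2√(25019) + 197 = 324 + 2√(25019), so γ^2 - 324 = 2√(25019); squaring, (γ^2 - 324)^2 = 4·25019, i.e. γ^4 - 648γ^2 + 104976 - 100076 = 0, i.e. γ^4 - 648γ^2 + 4900 = 0. So γ is a root of x^4 - 648x^2 + 4900. This polynomial is irreducible over Q: it has no rational root (each ±√127 ± √197 is irrational), and any factorization into two quadratics over Q would force √(25019) ∈ Q (pairing opposite roots) or √127, √197 ∈ Q (other pairings), all impossible. Hence [Q(γ):Q] = 4 = [Q(√127, √197):Q], so Q(γ) = Q(√127, √197).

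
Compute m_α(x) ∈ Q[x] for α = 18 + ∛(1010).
m_α(x) = x^3 - 54x^2 + 972x - 6842

Set β = α - 18 = ∛(1010), so β^3 = 1010. Then (α - 18)^3 - 1010 = 0, i.e. α is a root of g(x) = (x - 18)^3 - 1010 = x^3 - 54x^2 + 972x - 6842. Since g(x) = h(x - 18) where h(x) = x^3 - 1010, and h is irreducible over Q (because 1010 is not a perfect cube, so h has no rational root, and a monic cubic with no rational root is irreducible), g is also irreducible (irreducibility is preserved under the substitution x → x - 18). Hence m_α(x) = x^3 - 54x^2 + 972x - 6842.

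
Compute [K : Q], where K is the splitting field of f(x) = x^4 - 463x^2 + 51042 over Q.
[K : Q] = 4

Solving the quadratic in x^2: x^2 = (463 ± √(463^2 - 4·51042))/2 = (463 ± √10201)/2 = (463 ± 101)/2, giving x^2 = 282 or x^2 = 181. So f(x) = (x^2 - 282)(x^2 - 181) and the roots of f are ±√282, ±√181. Hence the splitting field is K = Q(√282, √181). Since 282 and 181 are distinct squarefree integers > 1, their product 51042 is not a perfect square, so √181 ∉ Q(√282). By the tower law [K:Q] = [Q(√282,√181):Q(√282)] · [Q(√282):Q] = 2 · 2 = 4.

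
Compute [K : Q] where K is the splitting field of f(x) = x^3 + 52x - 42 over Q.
[K : Q] = 6

By the rational root test, any rational root of the monic integer polynomial f(x) = x^3 + 52x - 42 must be an integer dividing the constant term -42, i.e. one of ±{1, 2, 3, 6, 7, 14, 21, 42}. Evaluating: f(1) = 11, f(-1) = -95, f(2) = 70, f(-2) = -154, f(3) = 141, f(-3) = -225, f(6) = 486, f(-6) = -570, f(7) = 665, f(-7) = -749, f(14) = 3430, f(-14) = -3514, f(21) = 10311, f(-21) = -10395, f(42) = 76230, f(-42) = -76314; none is 0, so f has no rational root and is therefore irreducible over Q (a cubic with no linear factor over a field is irreducible). For an irreducible cubic, the Galois group is A_3 or S_3 according as the discriminant disc(f) = -4a^3 - 27b^2 = -4·(52)^3 - 27·(-42)^2 = -610060 is or is not a square in Q. Here disc(f) = -610060 is not a perfect square in Q, so the Galois group of f over Q is not contained in A_3 and must be all of S_3. The splitting field has degree |S_3| = 6 over Q, so [K : Q] = 6.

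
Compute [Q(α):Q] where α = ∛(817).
[Q(α):Q] = 3

The minimal polynomial of α is x^3 - 817, irreducible over Q since 817 is not a perfect cube (so x^3 - 817 has no rational root). Hence [Q(α):Q] = deg(m_α) = 3.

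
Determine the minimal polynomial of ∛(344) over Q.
m_α(x) = x^3 - 344

α satisfies α^3 = 344, so x^3 - 344 annihilates α. By the rational root test, a rational root p/q (in lowest terms) of x^3 - 344 would satisfy p^3 = 344 q^3, forcing q = 1 and p^3 = 344; but 344 is not a perfect cube, contradiction. A monic cubic over Q with no rational root is irreducible (any nontrivial factorization would include a linear factor). Hence x^3 - 344 is the minimal polynomial of α, and in particular [Q(α):Q] = 3.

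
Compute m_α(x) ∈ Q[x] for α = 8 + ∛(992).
m_α(x) = x^3 - 24x^2 + 192x - 1504

Set β = α - 8 = ∛(992), so β^3 = 992. Then (α - 8)^3 - 992 = 0, i.e. α is a root of g(x) = (x - 8)^3 - 992 = x^3 - 24x^2 + 192x - 1504. Since g(x) = h(x - 8) where h(x) = x^3 - 992, and h is irreducible over Q (because 992 is not a perfect cube, so h has no rational root, and a monic cubic with no rational root is irreducible), g is also irreducible (irreducibility is preserved under the substitution x → x - 8). Hence m_α(x) = x^3 - 24x^2 + 192x - 1504.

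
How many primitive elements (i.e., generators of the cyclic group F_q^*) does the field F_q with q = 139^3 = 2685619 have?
There are φ(2685618) = 788832 primitive elements

F_q^* is cyclic of order q - 1 = 2685618. A cyclic group of order m has exactly φ(m) generators. Here m = 2685618 = 2 · 3^2 · 13 · 23 · 499, so the number of primitive elements is φ(2685618) = 788832.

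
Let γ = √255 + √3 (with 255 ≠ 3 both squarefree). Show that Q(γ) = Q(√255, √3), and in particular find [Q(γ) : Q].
[Q(γ) : Q] = 4 (equivalently, Q(γ) = Q(√255, √3))

Obviously Q(γ) ⊆ Q(√255, √3), and [Q(√255, √3):Q] = 4 (since 255, 3 are distinct squarefree integers > 1 with 765 not a perfect square). To show equality we compute the minimal polynomial of γ. From γ = √255 + √3: γ^2 = 255 + 2√(765) + 3 = 258 + 2√(765), so γ^2 - 258 = 2√(765); squaring, (γ^2 - 258)^2 = 4·765, i.e. γ^4 - 516γ^2 + 66564 - 3060 = 0, i.e. γ^4 - 516γ^2 + 63504 = 0. So γ is a root of x^4 - 516x^2 + 63504. This polynomial is irreducible over Q: it has no rational root (each ±√255 ± √3 is irrational), and any factorization into two quadratics over Q would force √(765) ∈ Q (pairing opposite roots) or √255, √3 ∈ Q (other pairings), all impossible. Hence [Q(γ):Q] = 4 = [Q(√255, √3):Q], so Q(γ) = Q(√255, √3).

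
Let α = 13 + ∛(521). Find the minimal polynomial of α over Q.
m_α(x) = x^3 - 39x^2 + 507x - 2718

Set β = α - 13 = ∛(521), so β^3 = 521. Then (α - 13)^3 - 521 = 0, i.e. α is a root of g(x) = (x - 13)^3 - 521 = x^3 - 39x^2 + 507x - 2718. Since g(x) = h(x - 13) where h(x) = x^3 - 521, and h is irreducible over Q (because 521 is not a perfect cube, so h has no rational root, and a monic cubic with no rational root is irreducible), g is also irreducible (irreducibility is preserved under the substitution x → x - 13). Hence m_α(x) = x^3 - 39x^2 + 507x - 2718.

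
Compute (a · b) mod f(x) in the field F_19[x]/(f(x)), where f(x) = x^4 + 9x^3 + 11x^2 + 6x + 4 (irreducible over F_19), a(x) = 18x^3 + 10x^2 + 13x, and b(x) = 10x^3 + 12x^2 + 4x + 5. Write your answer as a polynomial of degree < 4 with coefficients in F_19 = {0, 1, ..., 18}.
a · b ≡ 7x^3 + 12x^2 + 8x + 6 (mod f(x))

Multiply in F_19[x]: a(x)·b(x) = (18x^3 + 10x^2 + 13x)·(10x^3 + 12x^2 + 4x + 5) = 9x^6 + 12x^5 + 18x^4 + x^3 + 7x^2 + 8x. This has degree ≥ 4, so divide by f(x) over F_19: 9x^6 + 12x^5 + 18x^4 + x^3 + 7x^2 + 8x = (9x^2 + 7x + 8)·(x^4 + 9x^3 + 11x^2 + 6x + 4) + (7x^3 + 12x^2 + 8x + 6). Hence a·b ≡ 7x^3 + 12x^2 + 8x + 6 (mod f). (F_19[x]/(f) is a field with 19^4 = 130321 elements since f is irreducible of degree 4.)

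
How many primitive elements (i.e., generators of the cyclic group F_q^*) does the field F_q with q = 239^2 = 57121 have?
There are φ(57120) = 12288 primitive elements

F_q^* is cyclic of order q - 1 = 57120. A cyclic group of order m has exactly φ(m) generators. Here m = 57120 = 2^5 · 3 · 5 · 7 · 17, so the number of primitive elements is φ(57120) = 12288.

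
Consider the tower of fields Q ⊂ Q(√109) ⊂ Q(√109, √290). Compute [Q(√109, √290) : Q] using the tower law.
[Q(√109, √290) : Q] = 4

[Q(√109):Q] = 2 (min poly x^2 - 109, irreducible since 109 is squarefree > 1). For the top step, suppose √290 ∈ Q(√109), say √290 = c + d√109 with c, d ∈ Q. Squaring: 290 = c^2 + 109d^2 + 2cd√109. Since √109 ∉ Q this forces 2cd = 0. If d = 0 then √290 = c ∈ Q, contradicting 290 squarefree > 1. If c = 0 then 290 = 109d^2, so 109·290 = (109d)^2 is a perfect square in Q — but 109·290 = 31610 is not a perfect square (since 109 and 290 are distinct squarefree integers). Contradiction. Hence √290 ∉ Q(√109), so x^2 - 290 stays irreducible over Q(√109) and [Q(√109, √290) : Q(√109)] = 2. By the tower law, [Q(√109, √290) : Q] = 2 · 2 = 4.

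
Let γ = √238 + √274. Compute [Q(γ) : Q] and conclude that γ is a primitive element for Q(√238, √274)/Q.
[Q(γ) : Q] = 4 (equivalently, Q(γ) = Q(√238, √274))

Obviously Q(γ) ⊆ Q(√238, √274), and [Q(√238, √274):Q] = 4 (since 238, 274 are distinct squarefree integers > 1 with 65212 not a perfect square). To show equality we compute the minimal polynomial of γ. From γ = √238 + √274: γ^2 = 238 + 2√(65212) + 274 = 512 + 2√(65212), so γ^2 - 512 = 2√(65212); squaring, (γ^2 - 512)^2 = 4·65212, i.e. γ^4 - 1024γ^2 + 262144 - 260848 = 0, i.e. γ^4 - 1024γ^2 + 1296 = 0. So γ is a root of x^4 - 1024x^2 + 1296. This polynomial is irreducible over Q: it has no rational root (each ±√238 ± √274 is irrational), and any factorization into two quadratics over Q would force √(65212) ∈ Q (pairing opposite roots) or √238, √274 ∈ Q (other pairings), all impossible. Hence [Q(γ):Q] = 4 = [Q(√238, √274):Q], so Q(γ) = Q(√238, √274).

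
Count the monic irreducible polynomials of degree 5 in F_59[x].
There are 142984848 monic irreducible polynomials of degree 5 over F_59

Each element of F_{59^5} that lies in no proper subfield is a root of exactly one monic irreducible of degree 5 over F_59, and each such polynomial has 5 distinct roots in F_{59^5}. By Möbius inversion the count is N_59(5) = (1/5) Σ_{d|5} μ(5/d) · 59^d = (1/5)(μ(5)·59^1 + μ(1)·59^5) = 714924240/5 = 142984848.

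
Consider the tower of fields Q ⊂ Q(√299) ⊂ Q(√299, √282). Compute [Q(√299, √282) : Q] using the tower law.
[Q(√299, √282) : Q] = 4

[Q(√299):Q] = 2 (min poly x^2 - 299, irreducible since 299 is squarefree > 1). For the top step, suppose √282 ∈ Q(√299), say √282 = c + d√299 with c, d ∈ Q. Squaring: 282 = c^2 + 299d^2 + 2cd√299. Since √299 ∉ Q this forces 2cd = 0. If d = 0 then √282 = c ∈ Q, contradicting 282 squarefree > 1. If c = 0 then 282 = 299d^2, so 299·282 = (299d)^2 is a perfect square in Q — but 299·282 = 84318 is not a perfect square (since 299 and 282 are distinct squarefree integers). Contradiction. Hence √282 ∉ Q(√299), so x^2 - 282 stays irreducible over Q(√299) and [Q(√299, √282) : Q(√299)] = 2. By the tower law, [Q(√299, √282) : Q] = 2 · 2 = 4.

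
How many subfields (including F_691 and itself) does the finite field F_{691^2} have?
F_{691^2} has 2 subfields

The subfields of F_{p^n} are exactly the fields F_{p^d} for d | n (each is the fixed field of the unique index-d subgroup of Gal(F_{p^n}/F_p) ≅ Z/nZ). The divisors of n = 2 are {1, 2}, giving 2 subfields: F_{691^1}, F_{691^2}.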